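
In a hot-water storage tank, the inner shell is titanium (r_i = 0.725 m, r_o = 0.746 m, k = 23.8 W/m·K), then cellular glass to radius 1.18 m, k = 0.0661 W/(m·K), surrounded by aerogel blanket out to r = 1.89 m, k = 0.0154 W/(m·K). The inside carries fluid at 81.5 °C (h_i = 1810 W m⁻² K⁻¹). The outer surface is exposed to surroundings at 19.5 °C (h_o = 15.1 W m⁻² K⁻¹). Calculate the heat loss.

Q = 27.7 W

Resistance network (inner→outer):
  R_conv,in = 1/(4πr²h) = 1/(4π·0.725²·1810) = 8.364×10^-5 K/W
  R_titanium = (1/0.725 − 1/0.746)/(4πk) = 0.03883/(4π·23.8) = 1.298×10^-4 K/W
  R_cellular glass = (1/0.746 − 1/1.18)/(4πk) = 0.4930/(4π·0.0661) = 0.5936 K/W
  R_aerogel blanket = (1/1.18 − 1/1.89)/(4πk) = 0.3184/(4π·0.0154) = 1.645 K/W
  R_conv,out = 1/(4πr²h) = 1/(4π·1.89²·15.1) = 0.001475 K/W
ΣR = 8.364×10^-5 + 1.298×10^-4 + 0.5936 + 1.645 + 0.001475 = 2.240 K/W
Q = ΔT/ΣR = (81.5 °C − 19.5 °C)/2.240 = 27.7 W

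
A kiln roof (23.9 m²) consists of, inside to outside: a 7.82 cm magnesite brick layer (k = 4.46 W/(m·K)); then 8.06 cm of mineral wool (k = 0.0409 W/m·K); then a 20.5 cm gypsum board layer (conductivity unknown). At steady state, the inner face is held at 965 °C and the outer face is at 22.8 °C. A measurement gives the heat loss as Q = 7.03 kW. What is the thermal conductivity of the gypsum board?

ΣR = ΔT/Q = |965 − 22.8|/7030 = 0.1340 K/W
Known resistances:
  R_magnesite brick = L/(kA) = 0.0782/(4.46·23.9) = 7.336×10^-4 K/W
  R_mineral wool = L/(kA) = 0.0806/(0.0409·23.9) = 0.08245 K/W
R_gypsum board = ΣR − ΣR_known = 0.1340 − 0.08318 = 0.05082 K/W
L/(kA) = 0.05082 ⇒ k = 0.205/(0.05082·23.9) = 0.169 W/m·K

k = 0.169 W/m·K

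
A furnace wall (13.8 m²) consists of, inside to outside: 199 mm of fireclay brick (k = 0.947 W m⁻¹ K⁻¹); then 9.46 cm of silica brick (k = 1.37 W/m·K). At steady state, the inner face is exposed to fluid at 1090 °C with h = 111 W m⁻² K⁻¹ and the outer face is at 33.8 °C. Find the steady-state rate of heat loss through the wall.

Q = 50600 W

Resistance network (inner→outer):
  R_conv,in = 1/(hA) = 1/(111·13.8) = 6.528×10^-4 K/W
  R_fireclay brick = L/(kA) = 0.199/(0.947·13.8) = 0.01523 K/W
  R_silica brick = L/(kA) = 0.0946/(1.37·13.8) = 0.005004 K/W
ΣR = 6.528×10^-4 + 0.01523 + 0.005004 = 0.02089 K/W
Q = ΔT/ΣR = (1090 °C − 33.8 °C)/0.02089 = 50600 W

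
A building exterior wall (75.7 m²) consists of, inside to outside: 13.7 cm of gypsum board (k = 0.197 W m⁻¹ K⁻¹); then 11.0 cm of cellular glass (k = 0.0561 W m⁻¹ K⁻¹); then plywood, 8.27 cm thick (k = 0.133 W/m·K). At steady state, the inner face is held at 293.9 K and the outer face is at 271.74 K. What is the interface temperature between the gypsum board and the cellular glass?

Resistance network (inner→outer):
  R_gypsum board = L/(kA) = 0.137/(0.197·75.7) = 0.009187 K/W
  R_cellular glass = L/(kA) = 0.110/(0.0561·75.7) = 0.02590 K/W
  R_plywood = L/(kA) = 0.0827/(0.133·75.7) = 0.008214 K/W
ΣR = 0.009187 + 0.02590 + 0.008214 = 0.04330 K/W
Q = ΔT/ΣR = (293.9 K − 271.74 K)/0.04330 = 511.8 W
From the inner boundary to the gypsum board/cellular glass interface, ΣR_partial = 0.009187 K/W.
T_interface = T_in − Q·ΣR_partial = 293.9 K − (511.8)(0.009187) = 289.2 K

T = 289.2 K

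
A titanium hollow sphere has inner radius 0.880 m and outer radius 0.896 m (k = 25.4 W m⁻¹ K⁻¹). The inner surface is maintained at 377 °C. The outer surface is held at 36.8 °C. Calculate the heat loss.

Q = 5350 kW

Q = 4πk·ΔT/(1/r₁ − 1/r₂) = 4π × 25.4 × 340.2 / (1/0.880 − 1/0.896) = 5.35×10^6 W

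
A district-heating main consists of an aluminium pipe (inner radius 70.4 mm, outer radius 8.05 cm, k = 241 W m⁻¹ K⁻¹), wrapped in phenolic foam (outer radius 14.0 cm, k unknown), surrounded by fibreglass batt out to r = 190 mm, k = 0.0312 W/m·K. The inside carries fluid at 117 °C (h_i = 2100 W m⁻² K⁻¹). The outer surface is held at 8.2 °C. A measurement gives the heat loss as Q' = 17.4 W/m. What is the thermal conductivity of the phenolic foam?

k = 0.0188 W/m·K

ΣR = ΔT/Q' = |117 − 8.2|/17.4 = 6.253 m·K/W
Known resistances:
  R'_conv,in = 1/(2πr h) = 1/(2π·0.0704·2100) = 0.001077 m·K/W
  R'_aluminium = ln(0.0805/0.0704)/(2πk) = 0.1341/(2π·241) = 8.854×10^-5 m·K/W
  R'_fibreglass batt = ln(0.190/0.140)/(2πk) = 0.3054/(2π·0.0312) = 1.558 m·K/W
R_phenolic foam = ΣR − ΣR_known = 6.253 − 1.559 = 4.694 m·K/W
ln(r₂/r₁)/(2πk) = 4.694 ⇒ k = 0.5534/(2π·4.694) = 0.0188 W/m·K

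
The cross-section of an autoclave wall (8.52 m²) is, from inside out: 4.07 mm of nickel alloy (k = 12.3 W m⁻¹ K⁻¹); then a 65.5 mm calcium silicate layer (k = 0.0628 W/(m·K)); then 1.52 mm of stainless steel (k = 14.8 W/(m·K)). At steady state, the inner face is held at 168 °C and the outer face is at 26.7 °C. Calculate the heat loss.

Q = 1150 W

Series thermal resistances, inner to outer:
  R_nickel alloy = L/(kA) = 0.00407/(12.3·8.52) = 3.884×10^-5 K/W
  R_calcium silicate = L/(kA) = 0.0655/(0.0628·8.52) = 0.1224 K/W
  R_stainless steel = L/(kA) = 0.00152/(14.8·8.52) = 1.205×10^-5 K/W
ΣR = 3.884×10^-5 + 0.1224 + 1.205×10^-5 = 0.1225 K/W
Q = ΔT/ΣR = (168 °C − 26.7 °C)/0.1225 = 1150 W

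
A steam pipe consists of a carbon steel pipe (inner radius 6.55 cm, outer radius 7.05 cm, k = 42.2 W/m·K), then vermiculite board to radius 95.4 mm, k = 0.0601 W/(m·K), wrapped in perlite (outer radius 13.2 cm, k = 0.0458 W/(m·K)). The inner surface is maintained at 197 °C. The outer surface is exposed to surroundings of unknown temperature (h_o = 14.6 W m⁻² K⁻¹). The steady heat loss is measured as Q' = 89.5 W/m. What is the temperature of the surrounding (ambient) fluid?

T_out = 16.9 °C

Sum the resistances:
  R'_carbon steel = ln(0.0705/0.0655)/(2πk) = 0.07356/(2π·42.2) = 2.774×10^-4 m·K/W
  R'_vermiculite board = ln(0.0954/0.0705)/(2πk) = 0.3025/(2π·0.0601) = 0.8010 m·K/W
  R'_perlite = ln(0.132/0.0954)/(2πk) = 0.3247/(2π·0.0458) = 1.128 m·K/W
  R'_conv,out = 1/(2πr h) = 1/(2π·0.132·14.6) = 0.08258 m·K/W
ΣR = 2.012 m·K/W
ΔT = Q'·ΣR = 89.5 × 2.012 = 180.1 K
Heat flows outward, so T_out = T_in − ΔT = 197 − 180.1 = 16.9 °C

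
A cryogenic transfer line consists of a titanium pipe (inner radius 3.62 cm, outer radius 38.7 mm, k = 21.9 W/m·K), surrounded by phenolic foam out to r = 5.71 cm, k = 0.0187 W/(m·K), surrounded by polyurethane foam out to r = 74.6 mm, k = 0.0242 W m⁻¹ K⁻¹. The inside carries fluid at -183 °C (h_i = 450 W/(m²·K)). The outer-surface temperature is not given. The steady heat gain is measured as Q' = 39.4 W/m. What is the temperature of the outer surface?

T_out = 17.1 °C

Sum the resistances:
  R'_conv,in = 1/(2πr h) = 1/(2π·0.0362·450) = 0.009770 m·K/W
  R'_titanium = ln(0.0387/0.0362)/(2πk) = 0.06678/(2π·21.9) = 4.853×10^-4 m·K/W
  R'_phenolic foam = ln(0.0571/0.0387)/(2πk) = 0.3890/(2π·0.0187) = 3.310 m·K/W
  R'_polyurethane foam = ln(0.0746/0.0571)/(2πk) = 0.2673/(2π·0.0242) = 1.758 m·K/W
ΣR = 5.079 m·K/W
ΔT = Q'·ΣR = 39.4 × 5.079 = 200.1 K
Heat flows inward, so T_out = T_in + ΔT = -183 + 200.1 = 17.1 °C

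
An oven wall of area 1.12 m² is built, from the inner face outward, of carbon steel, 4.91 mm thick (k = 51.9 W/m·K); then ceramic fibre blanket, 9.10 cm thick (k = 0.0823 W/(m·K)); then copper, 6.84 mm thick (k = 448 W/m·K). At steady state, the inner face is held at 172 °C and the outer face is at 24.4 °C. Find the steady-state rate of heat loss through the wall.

Series thermal resistances, inner to outer:
  R_carbon steel = L/(kA) = 0.00491/(51.9·1.12) = 8.447×10^-5 K/W
  R_ceramic fibre blanket = L/(kA) = 0.0910/(0.0823·1.12) = 0.9872 K/W
  R_copper = L/(kA) = 0.00684/(448·1.12) = 1.363×10^-5 K/W
ΣR = 8.447×10^-5 + 0.9872 + 1.363×10^-5 = 0.9873 K/W
Q = ΔT/ΣR = (172 °C − 24.4 °C)/0.9873 = 149 W

Q = 149 W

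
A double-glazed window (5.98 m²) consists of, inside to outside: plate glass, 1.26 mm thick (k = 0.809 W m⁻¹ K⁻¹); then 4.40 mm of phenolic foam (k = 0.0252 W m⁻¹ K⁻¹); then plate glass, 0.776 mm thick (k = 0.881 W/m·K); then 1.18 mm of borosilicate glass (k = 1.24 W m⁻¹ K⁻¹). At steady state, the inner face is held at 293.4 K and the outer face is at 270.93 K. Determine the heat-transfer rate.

Series thermal resistances, inner to outer:
  R_plate glass = L/(kA) = 0.00126/(0.809·5.98) = 2.604×10^-4 K/W
  R_phenolic foam = L/(kA) = 0.00440/(0.0252·5.98) = 0.02920 K/W
  R_plate glass = L/(kA) = 7.76×10^-4/(0.881·5.98) = 1.473×10^-4 K/W
  R_borosilicate glass = L/(kA) = 0.00118/(1.24·5.98) = 1.591×10^-4 K/W
ΣR = 2.604×10^-4 + 0.02920 + 1.473×10^-4 + 1.591×10^-4 = 0.02977 K/W
Q = ΔT/ΣR = (293.4 K − 270.93 K)/0.02977 = 755 W

Q = 755 W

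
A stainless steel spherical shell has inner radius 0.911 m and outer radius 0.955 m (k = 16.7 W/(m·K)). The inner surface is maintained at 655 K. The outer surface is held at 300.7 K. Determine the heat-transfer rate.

Q = 1470 kW

Q = 4πk·ΔT/(1/r₁ − 1/r₂) = 4π × 16.7 × 354.3 / (1/0.911 − 1/0.955) = 1.47×10^6 W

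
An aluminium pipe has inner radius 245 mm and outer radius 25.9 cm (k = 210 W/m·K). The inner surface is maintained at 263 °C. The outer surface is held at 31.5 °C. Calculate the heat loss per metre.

Q' = 5500 kW/m

Q' = 2πk·ΔT/ln(r₂/r₁) = 2π × 210 × 231.5 / ln(0.259/0.245) = 5.50×10^6 W/m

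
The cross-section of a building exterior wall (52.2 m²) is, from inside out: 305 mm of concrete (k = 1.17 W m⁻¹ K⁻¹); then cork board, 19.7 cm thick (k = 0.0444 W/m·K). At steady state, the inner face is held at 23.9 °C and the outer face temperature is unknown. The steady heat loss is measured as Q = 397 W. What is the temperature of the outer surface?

Series resistances:
  R_concrete = L/(kA) = 0.305/(1.17·52.2) = 0.004994 K/W
  R_cork board = L/(kA) = 0.197/(0.0444·52.2) = 0.08500 K/W
ΣR = 0.08999 K/W
ΔT = Q·ΣR = 397 × 0.08999 = 35.73 K
Heat flows outward, so T_out = T_in − ΔT = 23.9 − 35.73 = -11.8 °C

T_out = -11.8 °C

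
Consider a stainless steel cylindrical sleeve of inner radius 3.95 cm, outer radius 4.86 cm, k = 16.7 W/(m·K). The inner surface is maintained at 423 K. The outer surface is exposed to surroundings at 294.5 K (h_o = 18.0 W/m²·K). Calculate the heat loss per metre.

Q' = 699 W/m

Series thermal resistances, inner to outer:
  R'_stainless steel = ln(0.0486/0.0395)/(2πk) = 0.2073/(2π·16.7) = 0.001976 m·K/W
  R'_conv,out = 1/(2πr h) = 1/(2π·0.0486·18.0) = 0.1819 m·K/W
ΣR = 0.001976 + 0.1819 = 0.1839 m·K/W
Q' = ΔT/ΣR = (423 K − 294.5 K)/0.1839 = 699 W/m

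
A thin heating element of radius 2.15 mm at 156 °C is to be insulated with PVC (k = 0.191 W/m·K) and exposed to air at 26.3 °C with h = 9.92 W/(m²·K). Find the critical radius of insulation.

r_cr = 1.93 cm

For a cylinder, r_cr = k_ins/h = 0.191/9.92 = 0.0193 m = 1.93 cm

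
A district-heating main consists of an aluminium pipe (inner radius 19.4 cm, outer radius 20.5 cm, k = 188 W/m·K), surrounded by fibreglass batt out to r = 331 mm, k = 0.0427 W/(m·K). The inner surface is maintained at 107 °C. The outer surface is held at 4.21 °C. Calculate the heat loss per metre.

Q' = 57.6 W/m

Resistance network (inner→outer):
  R'_aluminium = ln(0.205/0.194)/(2πk) = 0.05515/(2π·188) = 4.669×10^-5 m·K/W
  R'_fibreglass batt = ln(0.331/0.205)/(2πk) = 0.4791/(2π·0.0427) = 1.786 m·K/W
ΣR = 4.669×10^-5 + 1.786 = 1.786 m·K/W
Q' = ΔT/ΣR = (107 °C − 4.21 °C)/1.786 = 57.6 W/m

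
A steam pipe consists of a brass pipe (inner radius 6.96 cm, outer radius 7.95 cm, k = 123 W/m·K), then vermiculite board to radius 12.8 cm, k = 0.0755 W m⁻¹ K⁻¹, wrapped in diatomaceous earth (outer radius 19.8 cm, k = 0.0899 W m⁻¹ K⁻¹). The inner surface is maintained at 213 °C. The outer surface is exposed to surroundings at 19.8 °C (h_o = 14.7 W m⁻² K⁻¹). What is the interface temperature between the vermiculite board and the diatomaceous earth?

Series thermal resistances, inner to outer:
  R'_brass = ln(0.0795/0.0696)/(2πk) = 0.1330/(2π·123) = 1.721×10^-4 m·K/W
  R'_vermiculite board = ln(0.128/0.0795)/(2πk) = 0.4763/(2π·0.0755) = 1.004 m·K/W
  R'_diatomaceous earth = ln(0.198/0.128)/(2πk) = 0.4362/(2π·0.0899) = 0.7723 m·K/W
  R'_conv,out = 1/(2πr h) = 1/(2π·0.198·14.7) = 0.05468 m·K/W
ΣR = 1.721×10^-4 + 1.004 + 0.7723 + 0.05468 = 1.831 m·K/W
Q' = ΔT/ΣR = (213 °C − 19.8 °C)/1.831 = 105.5 W/m
From the inner boundary to the vermiculite board/diatomaceous earth interface, ΣR_partial = 1.004 m·K/W.
T_interface = T_in − Q'·ΣR_partial = 213 °C − (105.5)(1.004) = 107 °C

T = 107 °C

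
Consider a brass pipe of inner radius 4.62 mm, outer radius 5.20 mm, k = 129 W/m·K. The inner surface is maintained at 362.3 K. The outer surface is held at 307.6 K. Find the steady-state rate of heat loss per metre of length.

Q' = 3.75×10^5 W/m

Q' = 2πk·ΔT/ln(r₂/r₁) = 2π × 129 × 54.7 / ln(0.00520/0.00462) = 3.75×10^5 W/m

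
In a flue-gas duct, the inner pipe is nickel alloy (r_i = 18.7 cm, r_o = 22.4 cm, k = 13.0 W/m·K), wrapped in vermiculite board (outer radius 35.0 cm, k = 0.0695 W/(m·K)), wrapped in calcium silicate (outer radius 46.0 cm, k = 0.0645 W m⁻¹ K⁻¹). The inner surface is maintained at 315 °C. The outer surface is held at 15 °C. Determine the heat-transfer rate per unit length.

Treat each layer as a resistance in series:
  R'_nickel alloy = ln(0.224/0.187)/(2πk) = 0.1805/(2π·13.0) = 0.002210 m·K/W
  R'_vermiculite board = ln(0.350/0.224)/(2πk) = 0.4463/(2π·0.0695) = 1.022 m·K/W
  R'_calcium silicate = ln(0.460/0.350)/(2πk) = 0.2733/(2π·0.0645) = 0.6744 m·K/W
ΣR = 0.002210 + 1.022 + 0.6744 = 1.699 m·K/W
Q' = ΔT/ΣR = (315 °C − 15 °C)/1.699 = 177 W/m

Q' = 177 W/m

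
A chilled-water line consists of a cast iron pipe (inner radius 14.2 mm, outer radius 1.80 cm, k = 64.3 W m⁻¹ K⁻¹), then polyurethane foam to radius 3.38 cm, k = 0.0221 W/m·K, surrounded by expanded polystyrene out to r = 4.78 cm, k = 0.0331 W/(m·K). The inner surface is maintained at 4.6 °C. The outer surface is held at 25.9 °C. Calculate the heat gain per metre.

Q' = 3.43 W/m

Treat each layer as a resistance in series:
  R'_cast iron = ln(0.0180/0.0142)/(2πk) = 0.2371/(2π·64.3) = 5.869×10^-4 m·K/W
  R'_polyurethane foam = ln(0.0338/0.0180)/(2πk) = 0.6301/(2π·0.0221) = 4.538 m·K/W
  R'_expanded polystyrene = ln(0.0478/0.0338)/(2πk) = 0.3466/(2π·0.0331) = 1.666 m·K/W
ΣR = 5.869×10^-4 + 4.538 + 1.666 = 6.205 m·K/W
Q' = ΔT/ΣR = (4.6 °C − 25.9 °C)/6.205 = -3.43 W/m
(Negative Q' ⇒ heat flows inward; heat gain = 3.43 W/m.)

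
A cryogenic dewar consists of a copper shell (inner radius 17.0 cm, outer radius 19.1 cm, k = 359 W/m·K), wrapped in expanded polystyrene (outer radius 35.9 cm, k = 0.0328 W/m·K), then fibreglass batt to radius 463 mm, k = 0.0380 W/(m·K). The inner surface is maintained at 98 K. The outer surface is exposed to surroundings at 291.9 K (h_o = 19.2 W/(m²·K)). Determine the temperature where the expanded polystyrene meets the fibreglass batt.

Treat each layer as a resistance in series:
  R_copper = (1/0.170 − 1/0.191)/(4πk) = 0.6468/(4π·359) = 1.434×10^-4 K/W
  R_expanded polystyrene = (1/0.191 − 1/0.359)/(4πk) = 2.450/(4π·0.0328) = 5.944 K/W
  R_fibreglass batt = (1/0.359 − 1/0.463)/(4πk) = 0.6257/(4π·0.0380) = 1.310 K/W
  R_conv,out = 1/(4πr²h) = 1/(4π·0.463²·19.2) = 0.01933 K/W
ΣR = 1.434×10^-4 + 5.944 + 1.310 + 0.01933 = 7.273 K/W
Q = ΔT/ΣR = (98 K − 291.9 K)/7.273 = -26.66 W
From the inner boundary to the expanded polystyrene/fibreglass batt interface, ΣR_partial = 5.944 K/W.
T_interface = T_in − Q·ΣR_partial = 98 K − (-26.66)(5.944) = 256.5 K

T = 256.5 K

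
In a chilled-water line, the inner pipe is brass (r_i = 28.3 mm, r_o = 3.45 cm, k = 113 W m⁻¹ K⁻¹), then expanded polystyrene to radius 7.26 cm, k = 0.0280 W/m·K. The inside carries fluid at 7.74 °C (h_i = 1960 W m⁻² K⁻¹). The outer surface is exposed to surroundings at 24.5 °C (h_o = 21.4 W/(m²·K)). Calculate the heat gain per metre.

Series thermal resistances, inner to outer:
  R'_conv,in = 1/(2πr h) = 1/(2π·0.0283·1960) = 0.002869 m·K/W
  R'_brass = ln(0.0345/0.0283)/(2πk) = 0.1981/(2π·113) = 2.790×10^-4 m·K/W
  R'_expanded polystyrene = ln(0.0726/0.0345)/(2πk) = 0.7440/(2π·0.0280) = 4.229 m·K/W
  R'_conv,out = 1/(2πr h) = 1/(2π·0.0726·21.4) = 0.1024 m·K/W
ΣR = 0.002869 + 2.790×10^-4 + 4.229 + 0.1024 = 4.335 m·K/W
Q' = ΔT/ΣR = (7.74 °C − 24.5 °C)/4.335 = -3.87 W/m
(Negative Q' ⇒ heat flows inward; heat gain = 3.87 W/m.)

Q' = 3.87 W/m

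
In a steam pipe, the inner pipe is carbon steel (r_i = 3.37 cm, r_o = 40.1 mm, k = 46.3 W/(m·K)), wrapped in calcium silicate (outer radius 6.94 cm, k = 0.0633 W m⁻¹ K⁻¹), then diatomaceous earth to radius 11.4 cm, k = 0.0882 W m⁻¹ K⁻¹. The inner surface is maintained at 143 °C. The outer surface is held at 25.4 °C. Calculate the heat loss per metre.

Treat each layer as a resistance in series:
  R'_carbon steel = ln(0.0401/0.0337)/(2πk) = 0.1739/(2π·46.3) = 5.977×10^-4 m·K/W
  R'_calcium silicate = ln(0.0694/0.0401)/(2πk) = 0.5485/(2π·0.0633) = 1.379 m·K/W
  R'_diatomaceous earth = ln(0.114/0.0694)/(2πk) = 0.4963/(2π·0.0882) = 0.8956 m·K/W
ΣR = 5.977×10^-4 + 1.379 + 0.8956 = 2.275 m·K/W
Q' = ΔT/ΣR = (143 °C − 25.4 °C)/2.275 = 51.7 W/m

Q' = 51.7 W/m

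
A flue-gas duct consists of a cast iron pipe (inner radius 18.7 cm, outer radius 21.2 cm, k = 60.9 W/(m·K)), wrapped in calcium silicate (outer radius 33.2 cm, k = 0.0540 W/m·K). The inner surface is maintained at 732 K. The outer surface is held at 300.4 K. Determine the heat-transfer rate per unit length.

Q' = 326 W/m

Series thermal resistances, inner to outer:
  R'_cast iron = ln(0.212/0.187)/(2πk) = 0.1255/(2π·60.9) = 3.279×10^-4 m·K/W
  R'_calcium silicate = ln(0.332/0.212)/(2πk) = 0.4485/(2π·0.0540) = 1.322 m·K/W
ΣR = 3.279×10^-4 + 1.322 = 1.322 m·K/W
Q' = ΔT/ΣR = (732 K − 300.4 K)/1.322 = 326 W/m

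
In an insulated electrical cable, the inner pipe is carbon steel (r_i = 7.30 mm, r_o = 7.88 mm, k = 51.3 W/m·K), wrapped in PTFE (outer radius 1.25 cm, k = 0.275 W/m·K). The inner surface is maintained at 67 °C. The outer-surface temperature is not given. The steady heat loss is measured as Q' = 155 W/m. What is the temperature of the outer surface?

T_out = 25.6 °C

Series resistances:
  R'_carbon steel = ln(0.00788/0.00730)/(2πk) = 0.07645/(2π·51.3) = 2.372×10^-4 m·K/W
  R'_PTFE = ln(0.0125/0.00788)/(2πk) = 0.4614/(2π·0.275) = 0.2670 m·K/W
ΣR = 0.2673 m·K/W
ΔT = Q'·ΣR = 155 × 0.2673 = 41.43 K
Heat flows outward, so T_out = T_in − ΔT = 67 − 41.43 = 25.6 °C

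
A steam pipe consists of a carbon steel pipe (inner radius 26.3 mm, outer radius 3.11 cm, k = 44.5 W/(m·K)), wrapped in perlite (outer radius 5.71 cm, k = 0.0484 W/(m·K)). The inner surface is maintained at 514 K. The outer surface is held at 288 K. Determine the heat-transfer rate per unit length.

Resistance network (inner→outer):
  R'_carbon steel = ln(0.0311/0.0263)/(2πk) = 0.1676/(2π·44.5) = 5.996×10^-4 m·K/W
  R'_perlite = ln(0.0571/0.0311)/(2πk) = 0.6076/(2π·0.0484) = 1.998 m·K/W
ΣR = 5.996×10^-4 + 1.998 = 1.999 m·K/W
Q' = ΔT/ΣR = (514 K − 288 K)/1.999 = 113 W/m

Q' = 113 W/m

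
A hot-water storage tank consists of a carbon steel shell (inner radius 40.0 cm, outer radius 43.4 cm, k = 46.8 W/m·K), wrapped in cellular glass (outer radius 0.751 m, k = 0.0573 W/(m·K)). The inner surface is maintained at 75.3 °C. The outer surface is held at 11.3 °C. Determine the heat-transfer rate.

Resistance network (inner→outer):
  R_carbon steel = (1/0.400 − 1/0.434)/(4πk) = 0.1959/(4π·46.8) = 3.330×10^-4 K/W
  R_cellular glass = (1/0.434 − 1/0.751)/(4πk) = 0.9726/(4π·0.0573) = 1.351 K/W
ΣR = 3.330×10^-4 + 1.351 = 1.351 K/W
Q = ΔT/ΣR = (75.3 °C − 11.3 °C)/1.351 = 47.4 W

Q = 47.4 W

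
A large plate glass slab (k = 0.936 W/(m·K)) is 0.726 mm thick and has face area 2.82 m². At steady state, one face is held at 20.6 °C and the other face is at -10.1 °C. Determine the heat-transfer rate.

Q = 1.12×10^5 W

Q = kA·ΔT/L = 0.936 × 2.82 × |20.6 °C − -10.1 °C| / 7.26×10^-4 = 1.12×10^5 W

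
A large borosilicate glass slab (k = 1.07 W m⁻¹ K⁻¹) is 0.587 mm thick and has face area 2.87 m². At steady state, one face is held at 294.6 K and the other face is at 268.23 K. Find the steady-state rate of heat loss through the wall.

Q = 138 kW

Q = kA·ΔT/L = 1.07 × 2.87 × |294.6 K − 268.23 K| / 5.87×10^-4 = 1.38×10^5 W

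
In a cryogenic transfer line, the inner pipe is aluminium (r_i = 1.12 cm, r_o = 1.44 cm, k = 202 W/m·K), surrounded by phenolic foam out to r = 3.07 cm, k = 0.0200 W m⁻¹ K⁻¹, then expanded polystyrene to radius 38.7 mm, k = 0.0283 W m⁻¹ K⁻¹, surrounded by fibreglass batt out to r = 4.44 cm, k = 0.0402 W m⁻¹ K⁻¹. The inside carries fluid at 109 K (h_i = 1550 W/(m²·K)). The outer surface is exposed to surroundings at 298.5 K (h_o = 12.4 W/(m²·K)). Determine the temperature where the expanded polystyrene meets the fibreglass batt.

Treat each layer as a resistance in series:
  R'_conv,in = 1/(2πr h) = 1/(2π·0.0112·1550) = 0.009168 m·K/W
  R'_aluminium = ln(0.0144/0.0112)/(2πk) = 0.2513/(2π·202) = 1.980×10^-4 m·K/W
  R'_phenolic foam = ln(0.0307/0.0144)/(2πk) = 0.7570/(2π·0.0200) = 6.024 m·K/W
  R'_expanded polystyrene = ln(0.0387/0.0307)/(2πk) = 0.2316/(2π·0.0283) = 1.302 m·K/W
  R'_fibreglass batt = ln(0.0444/0.0387)/(2πk) = 0.1374/(2π·0.0402) = 0.5440 m·K/W
  R'_conv,out = 1/(2πr h) = 1/(2π·0.0444·12.4) = 0.2891 m·K/W
ΣR = 0.009168 + 1.980×10^-4 + 6.024 + 1.302 + 0.5440 + 0.2891 = 8.168 m·K/W
Q' = ΔT/ΣR = (109 K − 298.5 K)/8.168 = -23.20 W/m
From the inner boundary to the expanded polystyrene/fibreglass batt interface, ΣR_partial = 7.335 m·K/W.
T_interface = T_in − Q'·ΣR_partial = 109 K − (-23.20)(7.335) = 279.2 K

T = 279.2 K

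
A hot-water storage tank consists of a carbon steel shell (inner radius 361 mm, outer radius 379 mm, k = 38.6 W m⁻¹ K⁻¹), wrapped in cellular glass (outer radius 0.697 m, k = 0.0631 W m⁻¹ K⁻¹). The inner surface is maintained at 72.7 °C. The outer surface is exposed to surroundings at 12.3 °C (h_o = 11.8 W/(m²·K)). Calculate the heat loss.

Resistance network (inner→outer):
  R_carbon steel = (1/0.361 − 1/0.379)/(4πk) = 0.1316/(4π·38.6) = 2.712×10^-4 K/W
  R_cellular glass = (1/0.379 − 1/0.697)/(4πk) = 1.204/(4π·0.0631) = 1.518 K/W
  R_conv,out = 1/(4πr²h) = 1/(4π·0.697²·11.8) = 0.01388 K/W
ΣR = 2.712×10^-4 + 1.518 + 0.01388 = 1.532 K/W
Q = ΔT/ΣR = (72.7 °C − 12.3 °C)/1.532 = 39.4 W

Q = 39.4 W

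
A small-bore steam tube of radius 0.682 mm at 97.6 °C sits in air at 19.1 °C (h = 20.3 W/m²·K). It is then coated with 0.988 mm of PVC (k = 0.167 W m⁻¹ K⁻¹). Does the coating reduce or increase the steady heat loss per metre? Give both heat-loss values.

Critical radius for a cylinder: r_cr = k/h = 0.00823 m = 0.823 cm.
Outer radius after coating: r₂ = 6.82×10^-4 + 9.88×10^-4 = 0.001670 m.
Since r₁ < r_cr and r₂ ≤ r_cr, the coating moves toward the maximum at r_cr — heat loss rises.
Bare: R = 1/(2πr₁h) = 11.50 m·K/W; Q = 78.5/11.50 = 6.83 W/m.
Coated: R = R_cond + R_conv = 5.548 m·K/W; Q = 78.5/5.548 = 14.1 W/m.

increases: 6.83 → 14.1 W/m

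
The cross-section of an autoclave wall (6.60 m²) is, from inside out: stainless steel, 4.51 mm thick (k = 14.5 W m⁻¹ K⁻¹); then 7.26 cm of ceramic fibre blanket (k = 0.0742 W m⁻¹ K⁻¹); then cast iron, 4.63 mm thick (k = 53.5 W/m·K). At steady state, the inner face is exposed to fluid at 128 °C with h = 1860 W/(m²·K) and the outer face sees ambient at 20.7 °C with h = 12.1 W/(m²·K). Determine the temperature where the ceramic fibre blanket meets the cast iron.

Resistance network (inner→outer):
  R_conv,in = 1/(hA) = 1/(1860·6.60) = 8.146×10^-5 K/W
  R_stainless steel = L/(kA) = 0.00451/(14.5·6.60) = 4.713×10^-5 K/W
  R_ceramic fibre blanket = L/(kA) = 0.0726/(0.0742·6.60) = 0.1482 K/W
  R_cast iron = L/(kA) = 0.00463/(53.5·6.60) = 1.311×10^-5 K/W
  R_conv,out = 1/(hA) = 1/(12.1·6.60) = 0.01252 K/W
ΣR = 8.146×10^-5 + 4.713×10^-5 + 0.1482 + 1.311×10^-5 + 0.01252 = 0.1609 K/W
Q = ΔT/ΣR = (128 °C − 20.7 °C)/0.1609 = 666.9 W
From the inner boundary to the ceramic fibre blanket/cast iron interface, ΣR_partial = 0.1483 K/W.
T_interface = T_in − Q·ΣR_partial = 128 °C − (666.9)(0.1483) = 29.1 °C

T = 29.1 °C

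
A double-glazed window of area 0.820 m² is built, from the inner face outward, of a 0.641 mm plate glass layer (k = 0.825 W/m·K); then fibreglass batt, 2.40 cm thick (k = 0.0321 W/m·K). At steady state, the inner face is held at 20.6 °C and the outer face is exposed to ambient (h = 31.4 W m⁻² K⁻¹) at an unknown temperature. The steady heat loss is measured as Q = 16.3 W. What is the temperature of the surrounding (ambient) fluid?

T_out = 5.09 °C

Series resistances:
  R_plate glass = L/(kA) = 6.41×10^-4/(0.825·0.820) = 9.475×10^-4 K/W
  R_fibreglass batt = L/(kA) = 0.0240/(0.0321·0.820) = 0.9118 K/W
  R_conv,out = 1/(hA) = 1/(31.4·0.820) = 0.03884 K/W
ΣR = 0.9516 K/W
ΔT = Q·ΣR = 16.3 × 0.9516 = 15.51 K
Heat flows outward, so T_out = T_in − ΔT = 20.6 − 15.51 = 5.09 °C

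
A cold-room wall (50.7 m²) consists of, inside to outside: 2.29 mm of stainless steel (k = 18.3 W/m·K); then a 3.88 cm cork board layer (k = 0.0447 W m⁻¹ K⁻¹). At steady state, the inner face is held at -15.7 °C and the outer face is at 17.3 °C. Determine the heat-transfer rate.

Q = 1930 W

Treat each layer as a resistance in series:
  R_stainless steel = L/(kA) = 0.00229/(18.3·50.7) = 2.468×10^-6 K/W
  R_cork board = L/(kA) = 0.0388/(0.0447·50.7) = 0.01712 K/W
ΣR = 2.468×10^-6 + 0.01712 = 0.01712 K/W
Q = ΔT/ΣR = (-15.7 °C − 17.3 °C)/0.01712 = -1930 W
(Negative Q ⇒ heat flows inward; heat gain = 1930 W.)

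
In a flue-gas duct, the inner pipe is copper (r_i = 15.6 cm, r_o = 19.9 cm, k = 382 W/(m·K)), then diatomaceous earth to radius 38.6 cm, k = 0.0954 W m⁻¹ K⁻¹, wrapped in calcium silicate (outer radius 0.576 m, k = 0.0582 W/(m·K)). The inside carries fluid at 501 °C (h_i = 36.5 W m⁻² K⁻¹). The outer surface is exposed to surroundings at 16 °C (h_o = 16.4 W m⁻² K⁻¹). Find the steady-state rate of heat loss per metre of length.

Treat each layer as a resistance in series:
  R'_conv,in = 1/(2πr h) = 1/(2π·0.156·36.5) = 0.02795 m·K/W
  R'_copper = ln(0.199/0.156)/(2πk) = 0.2434/(2π·382) = 1.014×10^-4 m·K/W
  R'_diatomaceous earth = ln(0.386/0.199)/(2πk) = 0.6625/(2π·0.0954) = 1.105 m·K/W
  R'_calcium silicate = ln(0.576/0.386)/(2πk) = 0.4003/(2π·0.0582) = 1.095 m·K/W
  R'_conv,out = 1/(2πr h) = 1/(2π·0.576·16.4) = 0.01685 m·K/W
ΣR = 0.02795 + 1.014×10^-4 + 1.105 + 1.095 + 0.01685 = 2.245 m·K/W
Q' = ΔT/ΣR = (501 °C − 16 °C)/2.245 = 216 W/m

Q' = 216 W/m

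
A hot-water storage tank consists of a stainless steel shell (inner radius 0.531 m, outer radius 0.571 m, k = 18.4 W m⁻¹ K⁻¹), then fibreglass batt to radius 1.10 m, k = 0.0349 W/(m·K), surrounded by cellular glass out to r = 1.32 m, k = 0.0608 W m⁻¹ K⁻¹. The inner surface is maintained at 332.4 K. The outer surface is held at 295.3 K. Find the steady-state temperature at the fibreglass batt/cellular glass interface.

Treat each layer as a resistance in series:
  R_stainless steel = (1/0.531 − 1/0.571)/(4πk) = 0.1319/(4π·18.4) = 5.706×10^-4 K/W
  R_fibreglass batt = (1/0.571 − 1/1.10)/(4πk) = 0.8422/(4π·0.0349) = 1.920 K/W
  R_cellular glass = (1/1.10 − 1/1.32)/(4πk) = 0.1515/(4π·0.0608) = 0.1983 K/W
ΣR = 5.706×10^-4 + 1.920 + 0.1983 = 2.119 K/W
Q = ΔT/ΣR = (332.4 K − 295.3 K)/2.119 = 17.51 W
From the inner boundary to the fibreglass batt/cellular glass interface, ΣR_partial = 1.921 K/W.
T_interface = T_in − Q·ΣR_partial = 332.4 K − (17.51)(1.921) = 298.8 K

T = 298.8 K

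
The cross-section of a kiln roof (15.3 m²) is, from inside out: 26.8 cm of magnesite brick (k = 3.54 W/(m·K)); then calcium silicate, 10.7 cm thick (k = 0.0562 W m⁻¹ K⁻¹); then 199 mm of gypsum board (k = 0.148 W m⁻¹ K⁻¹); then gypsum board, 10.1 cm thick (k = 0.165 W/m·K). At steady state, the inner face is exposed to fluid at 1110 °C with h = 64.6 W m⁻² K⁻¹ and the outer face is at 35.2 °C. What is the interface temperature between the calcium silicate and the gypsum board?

T = 567 °C

Series thermal resistances, inner to outer:
  R_conv,in = 1/(hA) = 1/(64.6·15.3) = 0.001012 K/W
  R_magnesite brick = L/(kA) = 0.268/(3.54·15.3) = 0.004948 K/W
  R_calcium silicate = L/(kA) = 0.107/(0.0562·15.3) = 0.1244 K/W
  R_gypsum board = L/(kA) = 0.199/(0.148·15.3) = 0.08788 K/W
  R_gypsum board = L/(kA) = 0.101/(0.165·15.3) = 0.04001 K/W
ΣR = 0.001012 + 0.004948 + 0.1244 + 0.08788 + 0.04001 = 0.2582 K/W
Q = ΔT/ΣR = (1110 °C − 35.2 °C)/0.2582 = 4163 W
From the inner boundary to the calcium silicate/gypsum board interface, ΣR_partial = 0.1304 K/W.
T_interface = T_in − Q·ΣR_partial = 1110 °C − (4163)(0.1304) = 567 °C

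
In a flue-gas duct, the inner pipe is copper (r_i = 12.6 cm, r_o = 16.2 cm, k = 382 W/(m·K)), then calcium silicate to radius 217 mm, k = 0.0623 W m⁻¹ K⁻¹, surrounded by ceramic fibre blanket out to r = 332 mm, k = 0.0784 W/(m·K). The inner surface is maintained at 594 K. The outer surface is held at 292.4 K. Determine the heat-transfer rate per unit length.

Resistance network (inner→outer):
  R'_copper = ln(0.162/0.126)/(2πk) = 0.2513/(2π·382) = 1.047×10^-4 m·K/W
  R'_calcium silicate = ln(0.217/0.162)/(2πk) = 0.2923/(2π·0.0623) = 0.7467 m·K/W
  R'_ceramic fibre blanket = ln(0.332/0.217)/(2πk) = 0.4252/(2π·0.0784) = 0.8632 m·K/W
ΣR = 1.047×10^-4 + 0.7467 + 0.8632 = 1.610 m·K/W
Q' = ΔT/ΣR = (594 K − 292.4 K)/1.610 = 187 W/m

Q' = 187 W/m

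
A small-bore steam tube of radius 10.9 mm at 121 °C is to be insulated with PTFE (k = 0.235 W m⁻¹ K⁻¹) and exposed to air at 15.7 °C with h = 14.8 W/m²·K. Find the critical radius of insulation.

For a cylinder, r_cr = k_ins/h = 0.235/14.8 = 0.0159 m = 1.59 cm

r_cr = 1.59 cm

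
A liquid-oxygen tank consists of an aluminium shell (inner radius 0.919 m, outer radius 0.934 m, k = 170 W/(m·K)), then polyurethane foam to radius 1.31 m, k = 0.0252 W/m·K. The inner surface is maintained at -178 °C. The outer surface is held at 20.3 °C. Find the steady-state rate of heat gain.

Resistance network (inner→outer):
  R_aluminium = (1/0.919 − 1/0.934)/(4πk) = 0.01748/(4π·170) = 8.180×10^-6 K/W
  R_polyurethane foam = (1/0.934 − 1/1.31)/(4πk) = 0.3073/(4π·0.0252) = 0.9704 K/W
ΣR = 8.180×10^-6 + 0.9704 = 0.9704 K/W
Q = ΔT/ΣR = (-178 °C − 20.3 °C)/0.9704 = -204 W
(Negative Q ⇒ heat flows inward; heat gain = 204 W.)

Q = 204 W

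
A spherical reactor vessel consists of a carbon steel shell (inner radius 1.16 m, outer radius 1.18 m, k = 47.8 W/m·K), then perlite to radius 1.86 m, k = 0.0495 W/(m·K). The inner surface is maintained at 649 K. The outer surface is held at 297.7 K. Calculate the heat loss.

Resistance network (inner→outer):
  R_carbon steel = (1/1.16 − 1/1.18)/(4πk) = 0.01461/(4π·47.8) = 2.432×10^-5 K/W
  R_perlite = (1/1.18 − 1/1.86)/(4πk) = 0.3098/(4π·0.0495) = 0.4981 K/W
ΣR = 2.432×10^-5 + 0.4981 = 0.4981 K/W
Q = ΔT/ΣR = (649 K − 297.7 K)/0.4981 = 705 W

Q = 705 W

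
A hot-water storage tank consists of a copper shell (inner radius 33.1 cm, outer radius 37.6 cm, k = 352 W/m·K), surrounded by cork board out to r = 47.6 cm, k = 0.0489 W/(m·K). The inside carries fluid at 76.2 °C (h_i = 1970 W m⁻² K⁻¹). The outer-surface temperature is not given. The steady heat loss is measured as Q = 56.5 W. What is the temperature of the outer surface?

T_out = 24.8 °C

Series resistances:
  R_conv,in = 1/(4πr²h) = 1/(4π·0.331²·1970) = 3.687×10^-4 K/W
  R_copper = (1/0.331 − 1/0.376)/(4πk) = 0.3616/(4π·352) = 8.174×10^-5 K/W
  R_cork board = (1/0.376 − 1/0.476)/(4πk) = 0.5587/(4π·0.0489) = 0.9093 K/W
ΣR = 0.9097 K/W
ΔT = Q·ΣR = 56.5 × 0.9097 = 51.40 K
Heat flows outward, so T_out = T_in − ΔT = 76.2 − 51.40 = 24.8 °C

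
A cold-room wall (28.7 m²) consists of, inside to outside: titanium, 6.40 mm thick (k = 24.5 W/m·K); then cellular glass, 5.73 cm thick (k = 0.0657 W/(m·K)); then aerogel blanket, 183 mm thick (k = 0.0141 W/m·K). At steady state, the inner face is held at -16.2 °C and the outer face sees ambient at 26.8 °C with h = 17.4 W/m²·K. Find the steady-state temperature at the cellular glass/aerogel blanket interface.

Resistance network (inner→outer):
  R_titanium = L/(kA) = 0.00640/(24.5·28.7) = 9.102×10^-6 K/W
  R_cellular glass = L/(kA) = 0.0573/(0.0657·28.7) = 0.03039 K/W
  R_aerogel blanket = L/(kA) = 0.183/(0.0141·28.7) = 0.4522 K/W
  R_conv,out = 1/(hA) = 1/(17.4·28.7) = 0.002002 K/W
ΣR = 9.102×10^-6 + 0.03039 + 0.4522 + 0.002002 = 0.4846 K/W
Q = ΔT/ΣR = (-16.2 °C − 26.8 °C)/0.4846 = -88.73 W
From the inner boundary to the cellular glass/aerogel blanket interface, ΣR_partial = 0.03040 K/W.
T_interface = T_in − Q·ΣR_partial = -16.2 °C − (-88.73)(0.03040) = -13.5 °C

T = -13.5 °C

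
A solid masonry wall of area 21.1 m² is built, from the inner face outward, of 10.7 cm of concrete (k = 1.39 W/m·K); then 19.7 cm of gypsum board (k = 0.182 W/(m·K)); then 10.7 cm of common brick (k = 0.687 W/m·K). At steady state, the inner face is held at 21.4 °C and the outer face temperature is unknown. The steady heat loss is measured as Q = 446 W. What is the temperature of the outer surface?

T_out = -6.40 °C

Series resistances:
  R_concrete = L/(kA) = 0.107/(1.39·21.1) = 0.003648 K/W
  R_gypsum board = L/(kA) = 0.197/(0.182·21.1) = 0.05130 K/W
  R_common brick = L/(kA) = 0.107/(0.687·21.1) = 0.007381 K/W
ΣR = 0.06233 K/W
ΔT = Q·ΣR = 446 × 0.06233 = 27.80 K
Heat flows outward, so T_out = T_in − ΔT = 21.4 − 27.80 = -6.40 °C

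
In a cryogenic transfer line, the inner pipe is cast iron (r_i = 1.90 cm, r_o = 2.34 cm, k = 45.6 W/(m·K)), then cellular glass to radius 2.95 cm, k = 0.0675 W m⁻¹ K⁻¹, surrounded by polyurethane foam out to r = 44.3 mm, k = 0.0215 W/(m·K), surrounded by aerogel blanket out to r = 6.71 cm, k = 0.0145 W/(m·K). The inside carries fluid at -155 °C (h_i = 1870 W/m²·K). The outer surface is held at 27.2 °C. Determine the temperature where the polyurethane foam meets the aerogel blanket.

Treat each layer as a resistance in series:
  R'_conv,in = 1/(2πr h) = 1/(2π·0.0190·1870) = 0.004479 m·K/W
  R'_cast iron = ln(0.0234/0.0190)/(2πk) = 0.2083/(2π·45.6) = 7.270×10^-4 m·K/W
  R'_cellular glass = ln(0.0295/0.0234)/(2πk) = 0.2317/(2π·0.0675) = 0.5462 m·K/W
  R'_polyurethane foam = ln(0.0443/0.0295)/(2πk) = 0.4066/(2π·0.0215) = 3.010 m·K/W
  R'_aerogel blanket = ln(0.0671/0.0443)/(2πk) = 0.4152/(2π·0.0145) = 4.557 m·K/W
ΣR = 0.004479 + 7.270×10^-4 + 0.5462 + 3.010 + 4.557 = 8.118 m·K/W
Q' = ΔT/ΣR = (-155 °C − 27.2 °C)/8.118 = -22.44 W/m
From the inner boundary to the polyurethane foam/aerogel blanket interface, ΣR_partial = 3.561 m·K/W.
T_interface = T_in − Q'·ΣR_partial = -155 °C − (-22.44)(3.561) = -75.1 °C

T = -75.1 °C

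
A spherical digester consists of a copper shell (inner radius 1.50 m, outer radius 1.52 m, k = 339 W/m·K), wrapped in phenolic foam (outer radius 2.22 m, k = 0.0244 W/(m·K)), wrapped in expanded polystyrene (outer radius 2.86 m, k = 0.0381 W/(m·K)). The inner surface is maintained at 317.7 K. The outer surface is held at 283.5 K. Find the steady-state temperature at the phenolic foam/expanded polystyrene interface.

T = 291.6 K

Resistance network (inner→outer):
  R_copper = (1/1.50 − 1/1.52)/(4πk) = 0.008772/(4π·339) = 2.059×10^-6 K/W
  R_phenolic foam = (1/1.52 − 1/2.22)/(4πk) = 0.2074/(4π·0.0244) = 0.6766 K/W
  R_expanded polystyrene = (1/2.22 − 1/2.86)/(4πk) = 0.1008/(4π·0.0381) = 0.2105 K/W
ΣR = 2.059×10^-6 + 0.6766 + 0.2105 = 0.8871 K/W
Q = ΔT/ΣR = (317.7 K − 283.5 K)/0.8871 = 38.55 W
From the inner boundary to the phenolic foam/expanded polystyrene interface, ΣR_partial = 0.6766 K/W.
T_interface = T_in − Q·ΣR_partial = 317.7 K − (38.55)(0.6766) = 291.6 K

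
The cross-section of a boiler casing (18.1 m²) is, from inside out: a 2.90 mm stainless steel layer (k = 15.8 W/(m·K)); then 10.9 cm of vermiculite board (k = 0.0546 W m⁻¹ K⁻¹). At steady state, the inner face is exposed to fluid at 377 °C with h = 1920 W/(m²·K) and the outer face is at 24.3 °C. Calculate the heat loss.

Resistance network (inner→outer):
  R_conv,in = 1/(hA) = 1/(1920·18.1) = 2.878×10^-5 K/W
  R_stainless steel = L/(kA) = 0.00290/(15.8·18.1) = 1.014×10^-5 K/W
  R_vermiculite board = L/(kA) = 0.109/(0.0546·18.1) = 0.1103 K/W
ΣR = 2.878×10^-5 + 1.014×10^-5 + 0.1103 = 0.1103 K/W
Q = ΔT/ΣR = (377 °C − 24.3 °C)/0.1103 = 3200 W

Q = 3.20 kW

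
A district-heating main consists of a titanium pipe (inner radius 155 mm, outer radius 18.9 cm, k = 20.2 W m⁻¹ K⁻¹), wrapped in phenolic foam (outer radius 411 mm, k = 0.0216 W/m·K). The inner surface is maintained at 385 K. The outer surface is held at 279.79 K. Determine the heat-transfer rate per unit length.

Treat each layer as a resistance in series:
  R'_titanium = ln(0.189/0.155)/(2πk) = 0.1983/(2π·20.2) = 0.001563 m·K/W
  R'_phenolic foam = ln(0.411/0.189)/(2πk) = 0.7768/(2π·0.0216) = 5.724 m·K/W
ΣR = 0.001563 + 5.724 = 5.726 m·K/W
Q' = ΔT/ΣR = (385 K − 279.79 K)/5.726 = 18.4 W/m

Q' = 18.4 W/m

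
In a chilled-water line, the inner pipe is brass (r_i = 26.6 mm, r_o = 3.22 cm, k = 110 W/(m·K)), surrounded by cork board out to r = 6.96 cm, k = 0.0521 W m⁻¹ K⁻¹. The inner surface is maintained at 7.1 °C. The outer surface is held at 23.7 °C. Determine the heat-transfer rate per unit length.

Series thermal resistances, inner to outer:
  R'_brass = ln(0.0322/0.0266)/(2πk) = 0.1911/(2π·110) = 2.764×10^-4 m·K/W
  R'_cork board = ln(0.0696/0.0322)/(2πk) = 0.7708/(2π·0.0521) = 2.355 m·K/W
ΣR = 2.764×10^-4 + 2.355 = 2.355 m·K/W
Q' = ΔT/ΣR = (7.1 °C − 23.7 °C)/2.355 = -7.05 W/m
(Negative Q' ⇒ heat flows inward; heat gain = 7.05 W/m.)

Q' = 7.05 W/m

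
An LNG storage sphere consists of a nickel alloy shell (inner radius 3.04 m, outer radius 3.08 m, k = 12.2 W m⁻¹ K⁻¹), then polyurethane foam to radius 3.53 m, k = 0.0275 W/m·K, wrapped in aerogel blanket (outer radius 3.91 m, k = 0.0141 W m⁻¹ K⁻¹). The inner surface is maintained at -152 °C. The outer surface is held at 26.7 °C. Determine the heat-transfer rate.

Q = 649 W

Treat each layer as a resistance in series:
  R_nickel alloy = (1/3.04 − 1/3.08)/(4πk) = 0.004272/(4π·12.2) = 2.787×10^-5 K/W
  R_polyurethane foam = (1/3.08 − 1/3.53)/(4πk) = 0.04139/(4π·0.0275) = 0.1198 K/W
  R_aerogel blanket = (1/3.53 − 1/3.91)/(4πk) = 0.02753/(4π·0.0141) = 0.1554 K/W
ΣR = 2.787×10^-5 + 0.1198 + 0.1554 = 0.2752 K/W
Q = ΔT/ΣR = (-152 °C − 26.7 °C)/0.2752 = -649 W
(Negative Q ⇒ heat flows inward; heat gain = 649 W.)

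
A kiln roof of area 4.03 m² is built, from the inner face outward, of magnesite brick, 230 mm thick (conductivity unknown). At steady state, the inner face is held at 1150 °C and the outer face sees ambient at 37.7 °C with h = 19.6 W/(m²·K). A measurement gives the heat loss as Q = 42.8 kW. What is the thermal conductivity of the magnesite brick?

k = 4.28 W/m·K

ΣR = ΔT/Q = |1150 − 37.7|/42800 = 0.02599 K/W
Known resistances:
  R_conv,out = 1/(hA) = 1/(19.6·4.03) = 0.01266 K/W
R_magnesite brick = ΣR − ΣR_known = 0.02599 − 0.01266 = 0.01333 K/W
L/(kA) = 0.01333 ⇒ k = 0.230/(0.01333·4.03) = 4.28 W/m·K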